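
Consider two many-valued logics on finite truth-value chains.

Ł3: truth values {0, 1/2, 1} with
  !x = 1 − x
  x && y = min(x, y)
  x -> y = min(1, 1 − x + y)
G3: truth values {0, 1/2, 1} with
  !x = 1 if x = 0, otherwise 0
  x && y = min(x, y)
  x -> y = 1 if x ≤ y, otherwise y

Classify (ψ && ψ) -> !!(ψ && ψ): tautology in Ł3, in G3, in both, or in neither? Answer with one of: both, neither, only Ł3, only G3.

In Ł3: every assignment gives 1 — tautology.
In G3: every assignment gives 1 — tautology.

both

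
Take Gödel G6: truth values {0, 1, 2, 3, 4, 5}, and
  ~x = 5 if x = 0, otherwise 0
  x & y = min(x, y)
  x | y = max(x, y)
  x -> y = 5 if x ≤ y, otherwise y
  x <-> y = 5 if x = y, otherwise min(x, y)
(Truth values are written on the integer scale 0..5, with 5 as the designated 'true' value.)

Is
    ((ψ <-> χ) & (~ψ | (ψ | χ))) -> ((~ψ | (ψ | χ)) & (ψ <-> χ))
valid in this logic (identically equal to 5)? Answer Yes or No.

At ψ = 0, χ = 4, for instance:
ψ <-> χ = 0 <-> 4 = 0
~ψ = ~0 = 5
ψ | χ = 0 | 4 = 4
~ψ | (ψ | χ) = 5 | 4 = 5
(ψ <-> χ) & (~ψ | (ψ | χ)) = 0 & 5 = 0
(~ψ | (ψ | χ)) & (ψ <-> χ) = 5 & 0 = 0
((ψ <-> χ) & (~ψ | (ψ | χ))) -> ((~ψ | (ψ | χ)) & (ψ <-> χ)) = 0 -> 0 = 5
and checking the remaining 35 assignments likewise gives ≥ 5 in every case.

Yes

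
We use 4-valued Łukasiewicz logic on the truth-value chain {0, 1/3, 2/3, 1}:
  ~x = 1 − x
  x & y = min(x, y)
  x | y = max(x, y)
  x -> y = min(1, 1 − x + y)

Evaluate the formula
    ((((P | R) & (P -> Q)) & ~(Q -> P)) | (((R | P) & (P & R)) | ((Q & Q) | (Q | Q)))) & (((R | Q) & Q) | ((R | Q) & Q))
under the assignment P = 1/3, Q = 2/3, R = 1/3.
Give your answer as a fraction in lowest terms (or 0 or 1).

P | R = 1/3 | 1/3 = 1/3
P -> Q = 1/3 -> 2/3 = 1
(P | R) & (P -> Q) = 1/3 & 1 = 1/3
Q -> P = 2/3 -> 1/3 = 2/3
~(Q -> P) = ~2/3 = 1/3
((P | R) & (P -> Q)) & ~(Q -> P) = 1/3 & 1/3 = 1/3
R | P = 1/3 | 1/3 = 1/3
P & R = 1/3 & 1/3 = 1/3
(R | P) & (P & R) = 1/3 & 1/3 = 1/3
Q & Q = 2/3 & 2/3 = 2/3
Q | Q = 2/3 | 2/3 = 2/3
(Q & Q) | (Q | Q) = 2/3 | 2/3 = 2/3
((R | P) & (P & R)) | ((Q & Q) | (Q | Q)) = 1/3 | 2/3 = 2/3
(((P | R) & (P -> Q)) & ~(Q -> P)) | (((R | P) & (P & R)) | ((Q & Q) | (Q | Q))) = 1/3 | 2/3 = 2/3
R | Q = 1/3 | 2/3 = 2/3
(R | Q) & Q = 2/3 & 2/3 = 2/3
R | Q = 1/3 | 2/3 = 2/3
(R | Q) & Q = 2/3 & 2/3 = 2/3
((R | Q) & Q) | ((R | Q) & Q) = 2/3 | 2/3 = 2/3
((((P | R) & (P -> Q)) & ~(Q -> P)) | (((R | P) & (P & R)) | ((Q & Q) | (Q | Q)))) & (((R | Q) & Q) | ((R | Q) & Q)) = 2/3 & 2/3 = 2/3

2/3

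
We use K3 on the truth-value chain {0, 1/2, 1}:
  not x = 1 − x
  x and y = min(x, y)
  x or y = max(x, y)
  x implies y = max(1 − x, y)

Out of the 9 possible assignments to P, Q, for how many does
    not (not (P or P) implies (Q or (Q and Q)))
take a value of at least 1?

1

P = 0, Q = 0 ↦ 1  ≥
P = 0, Q = 1/2 ↦ 1/2  <
P = 0, Q = 1 ↦ 0  <
P = 1/2, Q = 0 ↦ 1/2  <
P = 1/2, Q = 1/2 ↦ 1/2  <
P = 1/2, Q = 1 ↦ 0  <
P = 1, Q = 0 ↦ 0  <
P = 1, Q = 1/2 ↦ 0  <
P = 1, Q = 1 ↦ 0  <
So 1 of the 9 assignments meets the threshold.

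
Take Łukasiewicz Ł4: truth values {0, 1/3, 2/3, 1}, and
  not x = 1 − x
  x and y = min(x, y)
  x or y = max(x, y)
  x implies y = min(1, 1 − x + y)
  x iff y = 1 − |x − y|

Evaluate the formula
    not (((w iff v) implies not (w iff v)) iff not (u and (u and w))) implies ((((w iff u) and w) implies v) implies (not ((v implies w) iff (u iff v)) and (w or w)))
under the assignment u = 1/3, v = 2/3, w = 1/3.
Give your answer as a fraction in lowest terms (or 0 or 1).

w iff v = 1/3 iff 2/3 = 2/3
w iff v = 1/3 iff 2/3 = 2/3
not (w iff v) = not 2/3 = 1/3
(w iff v) implies not (w iff v) = 2/3 implies 1/3 = 2/3
u and w = 1/3 and 1/3 = 1/3
u and (u and w) = 1/3 and 1/3 = 1/3
not (u and (u and w)) = not 1/3 = 2/3
((w iff v) implies not (w iff v)) iff not (u and (u and w)) = 2/3 iff 2/3 = 1
not (((w iff v) implies not (w iff v)) iff not (u and (u and w))) = not 1 = 0
w iff u = 1/3 iff 1/3 = 1
(w iff u) and w = 1 and 1/3 = 1/3
((w iff u) and w) implies v = 1/3 implies 2/3 = 1
v implies w = 2/3 implies 1/3 = 2/3
u iff v = 1/3 iff 2/3 = 2/3
(v implies w) iff (u iff v) = 2/3 iff 2/3 = 1
not ((v implies w) iff (u iff v)) = not 1 = 0
w or w = 1/3 or 1/3 = 1/3
not ((v implies w) iff (u iff v)) and (w or w) = 0 and 1/3 = 0
(((w iff u) and w) implies v) implies (not ((v implies w) iff (u iff v)) and (w or w)) = 1 implies 0 = 0
not (((w iff v) implies not (w iff v)) iff not (u and (u and w))) implies ((((w iff u) and w) implies v) implies (not ((v implies w) iff (u iff v)) and (w or w))) = 0 implies 0 = 1

1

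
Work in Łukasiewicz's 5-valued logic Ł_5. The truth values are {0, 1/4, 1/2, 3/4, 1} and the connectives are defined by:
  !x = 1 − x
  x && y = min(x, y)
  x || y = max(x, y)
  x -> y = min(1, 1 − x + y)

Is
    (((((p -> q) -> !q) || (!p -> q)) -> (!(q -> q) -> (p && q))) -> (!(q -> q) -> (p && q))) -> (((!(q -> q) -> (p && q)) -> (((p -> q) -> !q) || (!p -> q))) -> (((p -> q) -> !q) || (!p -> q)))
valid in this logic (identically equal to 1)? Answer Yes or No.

Yes

At p = 1/4, q = 3/4, for instance:
p -> q = 1/4 -> 3/4 = 1
!q = !3/4 = 1/4
(p -> q) -> !q = 1 -> 1/4 = 1/4
!p = !1/4 = 3/4
!p -> q = 3/4 -> 3/4 = 1
((p -> q) -> !q) || (!p -> q) = 1/4 || 1 = 1
q -> q = 3/4 -> 3/4 = 1
!(q -> q) = !1 = 0
p && q = 1/4 && 3/4 = 1/4
!(q -> q) -> (p && q) = 0 -> 1/4 = 1
(((p -> q) -> !q) || (!p -> q)) -> (!(q -> q) -> (p && q)) = 1 -> 1 = 1
((((p -> q) -> !q) || (!p -> q)) -> (!(q -> q) -> (p && q))) -> (!(q -> q) -> (p && q)) = 1 -> 1 = 1
(!(q -> q) -> (p && q)) -> (((p -> q) -> !q) || (!p -> q)) = 1 -> 1 = 1
((!(q -> q) -> (p && q)) -> (((p -> q) -> !q) || (!p -> q))) -> (((p -> q) -> !q) || (!p -> q)) = 1 -> 1 = 1
(((((p -> q) -> !q) || (!p -> q)) -> (!(q -> q) -> (p && q))) -> (!(q -> q) -> (p && q))) -> (((!(q -> q) -> (p && q)) -> (((p -> q) -> !q) || (!p -> q))) -> (((p -> q) -> !q) || (!p -> q))) = 1 -> 1 = 1
and checking the remaining 24 assignments likewise gives ≥ 1 in every case.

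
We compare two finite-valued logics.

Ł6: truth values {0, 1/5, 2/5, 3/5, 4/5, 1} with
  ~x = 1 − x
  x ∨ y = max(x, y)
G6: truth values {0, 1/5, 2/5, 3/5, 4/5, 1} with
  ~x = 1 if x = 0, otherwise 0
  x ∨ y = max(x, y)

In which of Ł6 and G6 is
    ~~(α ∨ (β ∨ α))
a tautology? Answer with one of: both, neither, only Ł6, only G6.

neither

In Ł6: at α = 0, β = 0 the value is 0 — not a tautology.
In G6: at α = 0, β = 0 the value is 0 — not a tautology.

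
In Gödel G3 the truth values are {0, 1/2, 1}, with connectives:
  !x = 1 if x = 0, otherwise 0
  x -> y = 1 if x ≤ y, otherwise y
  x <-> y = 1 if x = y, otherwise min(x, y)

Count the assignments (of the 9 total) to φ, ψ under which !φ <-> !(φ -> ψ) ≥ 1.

φ = 0, ψ = 0 ↦ 0  <
φ = 0, ψ = 1/2 ↦ 0  <
φ = 0, ψ = 1 ↦ 0  <
φ = 1/2, ψ = 0 ↦ 0  <
φ = 1/2, ψ = 1/2 ↦ 1  ≥
φ = 1/2, ψ = 1 ↦ 1  ≥
φ = 1, ψ = 0 ↦ 0  <
φ = 1, ψ = 1/2 ↦ 1  ≥
φ = 1, ψ = 1 ↦ 1  ≥
So 4 of the 9 assignments meet the threshold.

4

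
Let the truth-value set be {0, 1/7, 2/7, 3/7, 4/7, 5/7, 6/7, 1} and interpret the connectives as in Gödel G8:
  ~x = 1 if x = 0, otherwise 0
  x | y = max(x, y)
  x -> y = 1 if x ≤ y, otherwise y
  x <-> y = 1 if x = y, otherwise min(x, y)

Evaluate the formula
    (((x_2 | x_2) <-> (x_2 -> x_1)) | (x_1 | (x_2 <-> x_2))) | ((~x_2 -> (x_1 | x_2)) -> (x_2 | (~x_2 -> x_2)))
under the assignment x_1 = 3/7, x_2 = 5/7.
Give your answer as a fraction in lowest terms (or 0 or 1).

x_2 | x_2 = 5/7 | 5/7 = 5/7
x_2 -> x_1 = 5/7 -> 3/7 = 3/7
(x_2 | x_2) <-> (x_2 -> x_1) = 5/7 <-> 3/7 = 3/7
x_2 <-> x_2 = 5/7 <-> 5/7 = 1
x_1 | (x_2 <-> x_2) = 3/7 | 1 = 1
((x_2 | x_2) <-> (x_2 -> x_1)) | (x_1 | (x_2 <-> x_2)) = 3/7 | 1 = 1
~x_2 = ~5/7 = 0
x_1 | x_2 = 3/7 | 5/7 = 5/7
~x_2 -> (x_1 | x_2) = 0 -> 5/7 = 1
~x_2 = ~5/7 = 0
~x_2 -> x_2 = 0 -> 5/7 = 1
x_2 | (~x_2 -> x_2) = 5/7 | 1 = 1
(~x_2 -> (x_1 | x_2)) -> (x_2 | (~x_2 -> x_2)) = 1 -> 1 = 1
(((x_2 | x_2) <-> (x_2 -> x_1)) | (x_1 | (x_2 <-> x_2))) | ((~x_2 -> (x_1 | x_2)) -> (x_2 | (~x_2 -> x_2))) = 1 | 1 = 1

1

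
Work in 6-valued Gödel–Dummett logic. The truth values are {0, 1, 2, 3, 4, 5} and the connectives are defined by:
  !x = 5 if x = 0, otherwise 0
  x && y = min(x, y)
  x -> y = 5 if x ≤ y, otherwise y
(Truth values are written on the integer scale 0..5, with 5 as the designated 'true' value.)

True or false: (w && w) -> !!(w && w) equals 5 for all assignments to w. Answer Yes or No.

Yes

w = 0 ↦ 5
w = 1 ↦ 5
w = 2 ↦ 5
w = 3 ↦ 5
w = 4 ↦ 5
w = 5 ↦ 5
Every assignment gives a value ≥ 5.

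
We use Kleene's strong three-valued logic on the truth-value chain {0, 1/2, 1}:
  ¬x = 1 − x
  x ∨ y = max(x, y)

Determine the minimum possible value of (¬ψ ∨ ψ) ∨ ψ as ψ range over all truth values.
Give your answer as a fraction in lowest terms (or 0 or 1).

Take ψ = 1/2:
¬ψ = ¬1/2 = 1/2
¬ψ ∨ ψ = 1/2 ∨ 1/2 = 1/2
(¬ψ ∨ ψ) ∨ ψ = 1/2 ∨ 1/2 = 1/2
No assignment yields a value below 1/2, so this is the minimum.

1/2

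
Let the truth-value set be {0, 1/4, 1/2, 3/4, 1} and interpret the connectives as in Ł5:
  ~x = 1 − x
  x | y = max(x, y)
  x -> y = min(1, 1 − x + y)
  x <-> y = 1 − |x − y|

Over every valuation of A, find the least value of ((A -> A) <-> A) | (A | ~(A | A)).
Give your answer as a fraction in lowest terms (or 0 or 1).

1/2

Take A = 1/2:
A -> A = 1/2 -> 1/2 = 1
(A -> A) <-> A = 1 <-> 1/2 = 1/2
A | A = 1/2 | 1/2 = 1/2
~(A | A) = ~1/2 = 1/2
A | ~(A | A) = 1/2 | 1/2 = 1/2
((A -> A) <-> A) | (A | ~(A | A)) = 1/2 | 1/2 = 1/2
No assignment yields a value below 1/2, so this is the minimum.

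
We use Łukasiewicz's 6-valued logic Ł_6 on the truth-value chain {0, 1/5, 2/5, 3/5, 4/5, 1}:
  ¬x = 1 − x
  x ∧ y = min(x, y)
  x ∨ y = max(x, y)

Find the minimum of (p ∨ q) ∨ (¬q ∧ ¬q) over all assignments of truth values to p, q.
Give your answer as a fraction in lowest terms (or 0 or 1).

Take p = 0, q = 2/5:
p ∨ q = 0 ∨ 2/5 = 2/5
¬q = ¬2/5 = 3/5
¬q = ¬2/5 = 3/5
¬q ∧ ¬q = 3/5 ∧ 3/5 = 3/5
(p ∨ q) ∨ (¬q ∧ ¬q) = 2/5 ∨ 3/5 = 3/5
No assignment yields a value below 3/5, so this is the minimum.

3/5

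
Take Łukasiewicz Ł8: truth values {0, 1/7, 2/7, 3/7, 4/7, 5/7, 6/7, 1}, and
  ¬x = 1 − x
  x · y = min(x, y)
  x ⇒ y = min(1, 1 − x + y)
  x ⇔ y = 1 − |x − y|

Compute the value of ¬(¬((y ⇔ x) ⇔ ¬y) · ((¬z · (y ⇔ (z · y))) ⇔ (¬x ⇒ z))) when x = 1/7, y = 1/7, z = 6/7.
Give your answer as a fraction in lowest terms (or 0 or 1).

6/7

y ⇔ x = 1/7 ⇔ 1/7 = 1
¬y = ¬1/7 = 6/7
(y ⇔ x) ⇔ ¬y = 1 ⇔ 6/7 = 6/7
¬((y ⇔ x) ⇔ ¬y) = ¬6/7 = 1/7
¬z = ¬6/7 = 1/7
z · y = 6/7 · 1/7 = 1/7
y ⇔ (z · y) = 1/7 ⇔ 1/7 = 1
¬z · (y ⇔ (z · y)) = 1/7 · 1 = 1/7
¬x = ¬1/7 = 6/7
¬x ⇒ z = 6/7 ⇒ 6/7 = 1
(¬z · (y ⇔ (z · y))) ⇔ (¬x ⇒ z) = 1/7 ⇔ 1 = 1/7
¬((y ⇔ x) ⇔ ¬y) · ((¬z · (y ⇔ (z · y))) ⇔ (¬x ⇒ z)) = 1/7 · 1/7 = 1/7
¬(¬((y ⇔ x) ⇔ ¬y) · ((¬z · (y ⇔ (z · y))) ⇔ (¬x ⇒ z))) = ¬1/7 = 6/7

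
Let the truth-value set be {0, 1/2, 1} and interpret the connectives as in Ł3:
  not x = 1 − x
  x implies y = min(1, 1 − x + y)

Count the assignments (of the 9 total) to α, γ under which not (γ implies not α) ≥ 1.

1

α = 0, γ = 0 ↦ 0  <
α = 0, γ = 1/2 ↦ 0  <
α = 0, γ = 1 ↦ 0  <
α = 1/2, γ = 0 ↦ 0  <
α = 1/2, γ = 1/2 ↦ 0  <
α = 1/2, γ = 1 ↦ 1/2  <
α = 1, γ = 0 ↦ 0  <
α = 1, γ = 1/2 ↦ 1/2  <
α = 1, γ = 1 ↦ 1  ≥
So 1 of the 9 assignments meets the threshold.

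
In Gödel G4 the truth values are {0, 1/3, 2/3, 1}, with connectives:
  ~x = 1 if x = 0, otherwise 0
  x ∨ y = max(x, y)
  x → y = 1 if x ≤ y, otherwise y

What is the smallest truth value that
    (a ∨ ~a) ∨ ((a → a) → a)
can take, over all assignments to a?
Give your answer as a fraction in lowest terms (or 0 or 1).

Take a = 1/3:
~a = ~1/3 = 0
a ∨ ~a = 1/3 ∨ 0 = 1/3
a → a = 1/3 → 1/3 = 1
(a → a) → a = 1 → 1/3 = 1/3
(a ∨ ~a) ∨ ((a → a) → a) = 1/3 ∨ 1/3 = 1/3
No assignment yields a value below 1/3, so this is the minimum.

1/3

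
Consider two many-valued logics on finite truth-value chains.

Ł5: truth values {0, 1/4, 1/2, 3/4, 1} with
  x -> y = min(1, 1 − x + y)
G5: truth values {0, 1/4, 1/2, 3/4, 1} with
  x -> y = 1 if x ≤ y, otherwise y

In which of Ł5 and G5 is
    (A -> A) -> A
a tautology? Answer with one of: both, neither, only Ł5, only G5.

In Ł5: at A = 0 the value is 0 — not a tautology.
In G5: at A = 0 the value is 0 — not a tautology.

neither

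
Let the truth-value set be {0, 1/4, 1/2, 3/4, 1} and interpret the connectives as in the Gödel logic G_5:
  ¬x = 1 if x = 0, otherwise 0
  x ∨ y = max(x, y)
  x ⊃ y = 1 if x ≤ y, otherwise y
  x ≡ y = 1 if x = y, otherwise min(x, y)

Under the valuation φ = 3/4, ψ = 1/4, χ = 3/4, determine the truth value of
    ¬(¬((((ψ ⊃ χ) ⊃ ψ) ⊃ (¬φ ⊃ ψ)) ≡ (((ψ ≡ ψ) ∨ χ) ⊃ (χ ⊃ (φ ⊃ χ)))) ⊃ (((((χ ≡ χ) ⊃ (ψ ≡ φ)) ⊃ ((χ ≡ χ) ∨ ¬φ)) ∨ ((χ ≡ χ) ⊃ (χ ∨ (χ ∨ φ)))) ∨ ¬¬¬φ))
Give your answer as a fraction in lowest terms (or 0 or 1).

ψ ⊃ χ = 1/4 ⊃ 3/4 = 1
(ψ ⊃ χ) ⊃ ψ = 1 ⊃ 1/4 = 1/4
¬φ = ¬3/4 = 0
¬φ ⊃ ψ = 0 ⊃ 1/4 = 1
((ψ ⊃ χ) ⊃ ψ) ⊃ (¬φ ⊃ ψ) = 1/4 ⊃ 1 = 1
ψ ≡ ψ = 1/4 ≡ 1/4 = 1
(ψ ≡ ψ) ∨ χ = 1 ∨ 3/4 = 1
φ ⊃ χ = 3/4 ⊃ 3/4 = 1
χ ⊃ (φ ⊃ χ) = 3/4 ⊃ 1 = 1
((ψ ≡ ψ) ∨ χ) ⊃ (χ ⊃ (φ ⊃ χ)) = 1 ⊃ 1 = 1
(((ψ ⊃ χ) ⊃ ψ) ⊃ (¬φ ⊃ ψ)) ≡ (((ψ ≡ ψ) ∨ χ) ⊃ (χ ⊃ (φ ⊃ χ))) = 1 ≡ 1 = 1
¬((((ψ ⊃ χ) ⊃ ψ) ⊃ (¬φ ⊃ ψ)) ≡ (((ψ ≡ ψ) ∨ χ) ⊃ (χ ⊃ (φ ⊃ χ)))) = ¬1 = 0
χ ≡ χ = 3/4 ≡ 3/4 = 1
ψ ≡ φ = 1/4 ≡ 3/4 = 1/4
(χ ≡ χ) ⊃ (ψ ≡ φ) = 1 ⊃ 1/4 = 1/4
χ ≡ χ = 3/4 ≡ 3/4 = 1
¬φ = ¬3/4 = 0
(χ ≡ χ) ∨ ¬φ = 1 ∨ 0 = 1
((χ ≡ χ) ⊃ (ψ ≡ φ)) ⊃ ((χ ≡ χ) ∨ ¬φ) = 1/4 ⊃ 1 = 1
χ ≡ χ = 3/4 ≡ 3/4 = 1
χ ∨ φ = 3/4 ∨ 3/4 = 3/4
χ ∨ (χ ∨ φ) = 3/4 ∨ 3/4 = 3/4
(χ ≡ χ) ⊃ (χ ∨ (χ ∨ φ)) = 1 ⊃ 3/4 = 3/4
(((χ ≡ χ) ⊃ (ψ ≡ φ)) ⊃ ((χ ≡ χ) ∨ ¬φ)) ∨ ((χ ≡ χ) ⊃ (χ ∨ (χ ∨ φ))) = 1 ∨ 3/4 = 1
¬φ = ¬3/4 = 0
¬¬φ = ¬0 = 1
¬¬¬φ = ¬1 = 0
((((χ ≡ χ) ⊃ (ψ ≡ φ)) ⊃ ((χ ≡ χ) ∨ ¬φ)) ∨ ((χ ≡ χ) ⊃ (χ ∨ (χ ∨ φ)))) ∨ ¬¬¬φ = 1 ∨ 0 = 1
¬((((ψ ⊃ χ) ⊃ ψ) ⊃ (¬φ ⊃ ψ)) ≡ (((ψ ≡ ψ) ∨ χ) ⊃ (χ ⊃ (φ ⊃ χ)))) ⊃ (((((χ ≡ χ) ⊃ (ψ ≡ φ)) ⊃ ((χ ≡ χ) ∨ ¬φ)) ∨ ((χ ≡ χ) ⊃ (χ ∨ (χ ∨ φ)))) ∨ ¬¬¬φ) = 0 ⊃ 1 = 1
¬(¬((((ψ ⊃ χ) ⊃ ψ) ⊃ (¬φ ⊃ ψ)) ≡ (((ψ ≡ ψ) ∨ χ) ⊃ (χ ⊃ (φ ⊃ χ)))) ⊃ (((((χ ≡ χ) ⊃ (ψ ≡ φ)) ⊃ ((χ ≡ χ) ∨ ¬φ)) ∨ ((χ ≡ χ) ⊃ (χ ∨ (χ ∨ φ)))) ∨ ¬¬¬φ)) = ¬1 = 0

0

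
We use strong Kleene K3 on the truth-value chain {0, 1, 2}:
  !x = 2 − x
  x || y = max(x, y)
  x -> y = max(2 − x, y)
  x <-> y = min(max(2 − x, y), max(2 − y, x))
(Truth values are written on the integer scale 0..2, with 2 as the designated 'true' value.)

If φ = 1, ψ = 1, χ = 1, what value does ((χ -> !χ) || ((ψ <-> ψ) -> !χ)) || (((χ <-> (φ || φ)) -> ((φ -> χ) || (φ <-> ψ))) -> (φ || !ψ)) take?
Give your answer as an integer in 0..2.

!χ = !1 = 1
χ -> !χ = 1 -> 1 = 1
ψ <-> ψ = 1 <-> 1 = 1
!χ = !1 = 1
(ψ <-> ψ) -> !χ = 1 -> 1 = 1
(χ -> !χ) || ((ψ <-> ψ) -> !χ) = 1 || 1 = 1
φ || φ = 1 || 1 = 1
χ <-> (φ || φ) = 1 <-> 1 = 1
φ -> χ = 1 -> 1 = 1
φ <-> ψ = 1 <-> 1 = 1
(φ -> χ) || (φ <-> ψ) = 1 || 1 = 1
(χ <-> (φ || φ)) -> ((φ -> χ) || (φ <-> ψ)) = 1 -> 1 = 1
!ψ = !1 = 1
φ || !ψ = 1 || 1 = 1
((χ <-> (φ || φ)) -> ((φ -> χ) || (φ <-> ψ))) -> (φ || !ψ) = 1 -> 1 = 1
((χ -> !χ) || ((ψ <-> ψ) -> !χ)) || (((χ <-> (φ || φ)) -> ((φ -> χ) || (φ <-> ψ))) -> (φ || !ψ)) = 1 || 1 = 1

1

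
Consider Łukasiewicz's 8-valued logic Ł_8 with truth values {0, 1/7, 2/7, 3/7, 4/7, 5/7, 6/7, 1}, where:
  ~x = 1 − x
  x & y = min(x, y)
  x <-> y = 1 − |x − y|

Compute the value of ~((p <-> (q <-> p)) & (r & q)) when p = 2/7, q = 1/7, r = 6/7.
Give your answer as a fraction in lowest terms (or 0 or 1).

q <-> p = 1/7 <-> 2/7 = 6/7
p <-> (q <-> p) = 2/7 <-> 6/7 = 3/7
r & q = 6/7 & 1/7 = 1/7
(p <-> (q <-> p)) & (r & q) = 3/7 & 1/7 = 1/7
~((p <-> (q <-> p)) & (r & q)) = ~1/7 = 6/7

6/7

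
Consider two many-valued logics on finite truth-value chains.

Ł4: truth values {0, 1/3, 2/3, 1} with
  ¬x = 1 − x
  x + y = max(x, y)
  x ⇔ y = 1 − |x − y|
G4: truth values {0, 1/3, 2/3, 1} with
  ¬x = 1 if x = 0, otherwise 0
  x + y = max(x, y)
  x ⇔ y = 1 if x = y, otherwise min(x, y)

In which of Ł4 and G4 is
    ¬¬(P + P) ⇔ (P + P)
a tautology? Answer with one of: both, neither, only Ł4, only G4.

In Ł4: every assignment gives 1 — tautology.
In G4: at P = 1/3 the value is 1/3 — not a tautology.

only Ł4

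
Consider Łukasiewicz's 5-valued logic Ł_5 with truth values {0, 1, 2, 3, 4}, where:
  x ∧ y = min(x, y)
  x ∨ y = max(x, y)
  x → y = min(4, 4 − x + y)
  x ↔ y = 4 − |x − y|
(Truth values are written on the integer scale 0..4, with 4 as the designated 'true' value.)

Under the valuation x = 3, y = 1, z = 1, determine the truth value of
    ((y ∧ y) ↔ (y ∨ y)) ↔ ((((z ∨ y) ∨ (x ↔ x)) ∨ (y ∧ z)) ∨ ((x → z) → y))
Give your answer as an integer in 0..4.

4

y ∧ y = 1 ∧ 1 = 1
y ∨ y = 1 ∨ 1 = 1
(y ∧ y) ↔ (y ∨ y) = 1 ↔ 1 = 4
z ∨ y = 1 ∨ 1 = 1
x ↔ x = 3 ↔ 3 = 4
(z ∨ y) ∨ (x ↔ x) = 1 ∨ 4 = 4
y ∧ z = 1 ∧ 1 = 1
((z ∨ y) ∨ (x ↔ x)) ∨ (y ∧ z) = 4 ∨ 1 = 4
x → z = 3 → 1 = 2
(x → z) → y = 2 → 1 = 3
(((z ∨ y) ∨ (x ↔ x)) ∨ (y ∧ z)) ∨ ((x → z) → y) = 4 ∨ 3 = 4
((y ∧ y) ↔ (y ∨ y)) ↔ ((((z ∨ y) ∨ (x ↔ x)) ∨ (y ∧ z)) ∨ ((x → z) → y)) = 4 ↔ 4 = 4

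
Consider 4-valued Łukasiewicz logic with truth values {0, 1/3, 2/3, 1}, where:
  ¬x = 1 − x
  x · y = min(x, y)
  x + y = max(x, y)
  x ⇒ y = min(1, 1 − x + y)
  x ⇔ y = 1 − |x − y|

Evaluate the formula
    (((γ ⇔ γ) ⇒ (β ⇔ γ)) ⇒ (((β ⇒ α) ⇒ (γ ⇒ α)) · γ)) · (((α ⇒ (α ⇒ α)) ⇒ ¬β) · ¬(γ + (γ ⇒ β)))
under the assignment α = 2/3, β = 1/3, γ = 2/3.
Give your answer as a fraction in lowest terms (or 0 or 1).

1/3

γ ⇔ γ = 2/3 ⇔ 2/3 = 1
β ⇔ γ = 1/3 ⇔ 2/3 = 2/3
(γ ⇔ γ) ⇒ (β ⇔ γ) = 1 ⇒ 2/3 = 2/3
β ⇒ α = 1/3 ⇒ 2/3 = 1
γ ⇒ α = 2/3 ⇒ 2/3 = 1
(β ⇒ α) ⇒ (γ ⇒ α) = 1 ⇒ 1 = 1
((β ⇒ α) ⇒ (γ ⇒ α)) · γ = 1 · 2/3 = 2/3
((γ ⇔ γ) ⇒ (β ⇔ γ)) ⇒ (((β ⇒ α) ⇒ (γ ⇒ α)) · γ) = 2/3 ⇒ 2/3 = 1
α ⇒ α = 2/3 ⇒ 2/3 = 1
α ⇒ (α ⇒ α) = 2/3 ⇒ 1 = 1
¬β = ¬1/3 = 2/3
(α ⇒ (α ⇒ α)) ⇒ ¬β = 1 ⇒ 2/3 = 2/3
γ ⇒ β = 2/3 ⇒ 1/3 = 2/3
γ + (γ ⇒ β) = 2/3 + 2/3 = 2/3
¬(γ + (γ ⇒ β)) = ¬2/3 = 1/3
((α ⇒ (α ⇒ α)) ⇒ ¬β) · ¬(γ + (γ ⇒ β)) = 2/3 · 1/3 = 1/3
(((γ ⇔ γ) ⇒ (β ⇔ γ)) ⇒ (((β ⇒ α) ⇒ (γ ⇒ α)) · γ)) · (((α ⇒ (α ⇒ α)) ⇒ ¬β) · ¬(γ + (γ ⇒ β))) = 1 · 1/3 = 1/3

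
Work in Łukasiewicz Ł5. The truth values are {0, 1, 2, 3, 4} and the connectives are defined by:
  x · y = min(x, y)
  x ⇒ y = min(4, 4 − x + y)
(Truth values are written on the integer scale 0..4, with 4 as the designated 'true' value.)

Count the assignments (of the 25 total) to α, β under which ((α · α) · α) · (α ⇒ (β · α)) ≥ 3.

value 4: 1 assignment (counts)
value 3: 4 assignments (counts)
value 2: 7 assignments
value 1: 7 assignments
value 0: 6 assignments
So 5 of the 25 assignments meet the threshold.

5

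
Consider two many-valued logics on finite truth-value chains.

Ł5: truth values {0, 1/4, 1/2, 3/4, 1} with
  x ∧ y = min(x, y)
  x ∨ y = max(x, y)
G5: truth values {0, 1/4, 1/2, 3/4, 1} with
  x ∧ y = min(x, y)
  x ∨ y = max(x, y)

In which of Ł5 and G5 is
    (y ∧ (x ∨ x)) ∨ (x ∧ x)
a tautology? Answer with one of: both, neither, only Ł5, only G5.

In Ł5: at x = 0, y = 0 the value is 0 — not a tautology.
In G5: at x = 0, y = 0 the value is 0 — not a tautology.

neither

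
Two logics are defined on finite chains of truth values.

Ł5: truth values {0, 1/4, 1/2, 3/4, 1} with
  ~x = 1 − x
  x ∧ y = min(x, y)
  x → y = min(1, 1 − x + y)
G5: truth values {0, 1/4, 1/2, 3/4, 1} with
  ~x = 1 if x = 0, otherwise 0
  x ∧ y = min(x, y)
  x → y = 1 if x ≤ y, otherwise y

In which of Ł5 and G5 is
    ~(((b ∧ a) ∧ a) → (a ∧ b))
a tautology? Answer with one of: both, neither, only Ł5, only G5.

neither

In Ł5: at a = 0, b = 0 the value is 0 — not a tautology.
In G5: at a = 0, b = 0 the value is 0 — not a tautology.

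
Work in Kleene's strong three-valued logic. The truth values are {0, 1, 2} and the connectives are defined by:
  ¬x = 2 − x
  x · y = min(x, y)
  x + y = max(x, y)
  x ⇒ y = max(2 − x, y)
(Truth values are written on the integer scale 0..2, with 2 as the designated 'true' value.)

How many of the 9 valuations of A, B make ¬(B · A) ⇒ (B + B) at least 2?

3

A = 0, B = 0 ↦ 0  <
A = 0, B = 1 ↦ 1  <
A = 0, B = 2 ↦ 2  ≥
A = 1, B = 0 ↦ 0  <
A = 1, B = 1 ↦ 1  <
A = 1, B = 2 ↦ 2  ≥
A = 2, B = 0 ↦ 0  <
A = 2, B = 1 ↦ 1  <
A = 2, B = 2 ↦ 2  ≥
So 3 of the 9 assignments meet the threshold.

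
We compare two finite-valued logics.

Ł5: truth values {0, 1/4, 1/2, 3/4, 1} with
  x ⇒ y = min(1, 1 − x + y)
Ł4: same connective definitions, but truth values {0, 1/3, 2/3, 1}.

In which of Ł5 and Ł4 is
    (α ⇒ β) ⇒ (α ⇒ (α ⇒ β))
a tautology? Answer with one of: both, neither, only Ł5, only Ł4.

both

In Ł5: every assignment gives 1 — tautology.
In Ł4: every assignment gives 1 — tautology.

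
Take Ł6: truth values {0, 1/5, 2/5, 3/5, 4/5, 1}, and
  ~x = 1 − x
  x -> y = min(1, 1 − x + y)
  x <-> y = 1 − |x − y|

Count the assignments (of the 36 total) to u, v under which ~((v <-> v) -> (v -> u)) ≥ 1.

value 1: 1 assignment (counts)
value 4/5: 2 assignments
value 3/5: 3 assignments
value 2/5: 4 assignments
value 1/5: 5 assignments
value 0: 21 assignments
So 1 of the 36 assignments meets the threshold.

1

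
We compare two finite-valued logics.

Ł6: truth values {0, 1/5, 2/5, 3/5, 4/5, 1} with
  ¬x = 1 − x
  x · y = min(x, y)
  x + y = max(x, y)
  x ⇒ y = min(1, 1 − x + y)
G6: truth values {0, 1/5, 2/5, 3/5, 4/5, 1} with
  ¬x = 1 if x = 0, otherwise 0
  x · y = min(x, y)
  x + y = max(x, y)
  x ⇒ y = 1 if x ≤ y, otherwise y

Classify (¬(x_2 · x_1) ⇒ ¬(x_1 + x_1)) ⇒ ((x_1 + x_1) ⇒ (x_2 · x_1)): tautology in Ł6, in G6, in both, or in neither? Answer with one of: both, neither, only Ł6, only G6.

only Ł6

In Ł6: every assignment gives 1 — tautology.
In G6: at x_1 = 2/5, x_2 = 1/5 the value is 1/5 — not a tautology.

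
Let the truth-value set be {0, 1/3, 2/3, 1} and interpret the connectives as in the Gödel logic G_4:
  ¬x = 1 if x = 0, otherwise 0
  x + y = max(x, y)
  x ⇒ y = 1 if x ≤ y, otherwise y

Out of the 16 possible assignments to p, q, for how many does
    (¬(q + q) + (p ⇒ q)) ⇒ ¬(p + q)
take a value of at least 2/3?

1

p = 0, q = 0 ↦ 1  ≥
p = 0, q = 1/3 ↦ 0  <
p = 0, q = 2/3 ↦ 0  <
p = 0, q = 1 ↦ 0  <
p = 1/3, q = 0 ↦ 0  <
p = 1/3, q = 1/3 ↦ 0  <
p = 1/3, q = 2/3 ↦ 0  <
p = 1/3, q = 1 ↦ 0  <
p = 2/3, q = 0 ↦ 0  <
p = 2/3, q = 1/3 ↦ 0  <
p = 2/3, q = 2/3 ↦ 0  <
p = 2/3, q = 1 ↦ 0  <
p = 1, q = 0 ↦ 0  <
p = 1, q = 1/3 ↦ 0  <
p = 1, q = 2/3 ↦ 0  <
p = 1, q = 1 ↦ 0  <
So 1 of the 16 assignments meets the threshold.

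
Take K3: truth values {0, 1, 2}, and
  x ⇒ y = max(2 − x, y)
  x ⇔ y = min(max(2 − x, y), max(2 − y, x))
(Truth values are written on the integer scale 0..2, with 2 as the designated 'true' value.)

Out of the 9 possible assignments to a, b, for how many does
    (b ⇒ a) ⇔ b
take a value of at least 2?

a = 0, b = 0 ↦ 0  <
a = 0, b = 1 ↦ 1  <
a = 0, b = 2 ↦ 0  <
a = 1, b = 0 ↦ 0  <
a = 1, b = 1 ↦ 1  <
a = 1, b = 2 ↦ 1  <
a = 2, b = 0 ↦ 0  <
a = 2, b = 1 ↦ 1  <
a = 2, b = 2 ↦ 2  ≥
So 1 of the 9 assignments meets the threshold.

1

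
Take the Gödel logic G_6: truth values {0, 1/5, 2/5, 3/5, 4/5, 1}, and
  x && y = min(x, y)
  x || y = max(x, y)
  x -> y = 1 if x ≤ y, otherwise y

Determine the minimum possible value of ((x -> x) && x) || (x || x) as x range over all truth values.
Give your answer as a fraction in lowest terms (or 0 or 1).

0

Take x = 0:
x -> x = 0 -> 0 = 1
(x -> x) && x = 1 && 0 = 0
x || x = 0 || 0 = 0
((x -> x) && x) || (x || x) = 0 || 0 = 0
No assignment yields a value below 0, so this is the minimum.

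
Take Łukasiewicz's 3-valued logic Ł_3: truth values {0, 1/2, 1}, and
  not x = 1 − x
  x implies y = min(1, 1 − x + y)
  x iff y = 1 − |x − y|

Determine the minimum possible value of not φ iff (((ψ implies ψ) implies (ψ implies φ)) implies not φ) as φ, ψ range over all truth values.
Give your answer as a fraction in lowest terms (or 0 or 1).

Take φ = 1/2, ψ = 1:
not φ = not 1/2 = 1/2
ψ implies ψ = 1 implies 1 = 1
ψ implies φ = 1 implies 1/2 = 1/2
(ψ implies ψ) implies (ψ implies φ) = 1 implies 1/2 = 1/2
not φ = not 1/2 = 1/2
((ψ implies ψ) implies (ψ implies φ)) implies not φ = 1/2 implies 1/2 = 1
not φ iff (((ψ implies ψ) implies (ψ implies φ)) implies not φ) = 1/2 iff 1 = 1/2
No assignment yields a value below 1/2, so this is the minimum.

1/2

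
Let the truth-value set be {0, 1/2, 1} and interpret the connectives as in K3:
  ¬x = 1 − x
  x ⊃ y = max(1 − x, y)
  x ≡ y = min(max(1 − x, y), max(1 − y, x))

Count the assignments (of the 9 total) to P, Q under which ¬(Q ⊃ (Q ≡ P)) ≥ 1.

P = 0, Q = 0 ↦ 0  <
P = 0, Q = 1/2 ↦ 1/2  <
P = 0, Q = 1 ↦ 1  ≥
P = 1/2, Q = 0 ↦ 0  <
P = 1/2, Q = 1/2 ↦ 1/2  <
P = 1/2, Q = 1 ↦ 1/2  <
P = 1, Q = 0 ↦ 0  <
P = 1, Q = 1/2 ↦ 1/2  <
P = 1, Q = 1 ↦ 0  <
So 1 of the 9 assignments meets the threshold.

1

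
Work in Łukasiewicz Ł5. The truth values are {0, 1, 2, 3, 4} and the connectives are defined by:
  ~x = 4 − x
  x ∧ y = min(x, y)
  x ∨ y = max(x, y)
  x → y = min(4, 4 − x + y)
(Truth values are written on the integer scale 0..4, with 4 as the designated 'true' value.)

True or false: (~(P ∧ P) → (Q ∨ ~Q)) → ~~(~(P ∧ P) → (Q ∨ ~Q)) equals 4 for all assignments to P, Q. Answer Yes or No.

Yes

At P = 3, Q = 2, for instance:
P ∧ P = 3 ∧ 3 = 3
~(P ∧ P) = ~3 = 1
~Q = ~2 = 2
Q ∨ ~Q = 2 ∨ 2 = 2
~(P ∧ P) → (Q ∨ ~Q) = 1 → 2 = 4
~(~(P ∧ P) → (Q ∨ ~Q)) = ~4 = 0
~~(~(P ∧ P) → (Q ∨ ~Q)) = ~0 = 4
(~(P ∧ P) → (Q ∨ ~Q)) → ~~(~(P ∧ P) → (Q ∨ ~Q)) = 4 → 4 = 4
and checking the remaining 24 assignments likewise gives ≥ 4 in every case.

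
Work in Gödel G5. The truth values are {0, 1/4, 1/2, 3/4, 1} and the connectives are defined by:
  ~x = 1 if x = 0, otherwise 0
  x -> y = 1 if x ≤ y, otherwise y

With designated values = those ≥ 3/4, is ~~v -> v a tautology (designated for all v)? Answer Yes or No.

No

Counterexample: take v = 1/4.
~v = ~1/4 = 0
~~v = ~0 = 1
~~v -> v = 1 -> 1/4 = 1/4
This gives 1/4, which is below 3/4.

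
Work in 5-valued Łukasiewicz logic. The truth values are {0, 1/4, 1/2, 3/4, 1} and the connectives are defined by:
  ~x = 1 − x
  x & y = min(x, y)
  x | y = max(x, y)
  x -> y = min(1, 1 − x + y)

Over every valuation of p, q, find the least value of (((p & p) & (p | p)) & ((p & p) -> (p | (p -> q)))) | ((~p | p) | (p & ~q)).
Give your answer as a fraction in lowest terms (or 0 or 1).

Take p = 1/2, q = 0:
p & p = 1/2 & 1/2 = 1/2
p | p = 1/2 | 1/2 = 1/2
(p & p) & (p | p) = 1/2 & 1/2 = 1/2
p & p = 1/2 & 1/2 = 1/2
p -> q = 1/2 -> 0 = 1/2
p | (p -> q) = 1/2 | 1/2 = 1/2
(p & p) -> (p | (p -> q)) = 1/2 -> 1/2 = 1
((p & p) & (p | p)) & ((p & p) -> (p | (p -> q))) = 1/2 & 1 = 1/2
~p = ~1/2 = 1/2
~p | p = 1/2 | 1/2 = 1/2
~q = ~0 = 1
p & ~q = 1/2 & 1 = 1/2
(~p | p) | (p & ~q) = 1/2 | 1/2 = 1/2
(((p & p) & (p | p)) & ((p & p) -> (p | (p -> q)))) | ((~p | p) | (p & ~q)) = 1/2 | 1/2 = 1/2
No assignment yields a value below 1/2, so this is the minimum.

1/2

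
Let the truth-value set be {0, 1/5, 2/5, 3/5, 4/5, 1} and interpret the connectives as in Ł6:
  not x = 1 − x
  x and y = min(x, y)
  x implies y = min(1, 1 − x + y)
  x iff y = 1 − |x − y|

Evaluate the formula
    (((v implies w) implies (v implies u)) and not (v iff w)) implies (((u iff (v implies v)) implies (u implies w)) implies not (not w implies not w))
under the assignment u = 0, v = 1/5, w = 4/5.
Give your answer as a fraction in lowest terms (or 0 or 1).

v implies w = 1/5 implies 4/5 = 1
v implies u = 1/5 implies 0 = 4/5
(v implies w) implies (v implies u) = 1 implies 4/5 = 4/5
v iff w = 1/5 iff 4/5 = 2/5
not (v iff w) = not 2/5 = 3/5
((v implies w) implies (v implies u)) and not (v iff w) = 4/5 and 3/5 = 3/5
v implies v = 1/5 implies 1/5 = 1
u iff (v implies v) = 0 iff 1 = 0
u implies w = 0 implies 4/5 = 1
(u iff (v implies v)) implies (u implies w) = 0 implies 1 = 1
not w = not 4/5 = 1/5
not w = not 4/5 = 1/5
not w implies not w = 1/5 implies 1/5 = 1
not (not w implies not w) = not 1 = 0
((u iff (v implies v)) implies (u implies w)) implies not (not w implies not w) = 1 implies 0 = 0
(((v implies w) implies (v implies u)) and not (v iff w)) implies (((u iff (v implies v)) implies (u implies w)) implies not (not w implies not w)) = 3/5 implies 0 = 2/5

2/5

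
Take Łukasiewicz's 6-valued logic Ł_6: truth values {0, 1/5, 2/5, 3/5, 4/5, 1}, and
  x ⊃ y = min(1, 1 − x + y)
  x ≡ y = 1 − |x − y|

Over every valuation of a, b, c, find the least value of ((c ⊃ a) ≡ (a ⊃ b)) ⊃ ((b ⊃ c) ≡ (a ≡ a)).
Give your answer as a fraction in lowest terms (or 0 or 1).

0

Take a = 0, b = 1, c = 0:
c ⊃ a = 0 ⊃ 0 = 1
a ⊃ b = 0 ⊃ 1 = 1
(c ⊃ a) ≡ (a ⊃ b) = 1 ≡ 1 = 1
b ⊃ c = 1 ⊃ 0 = 0
a ≡ a = 0 ≡ 0 = 1
(b ⊃ c) ≡ (a ≡ a) = 0 ≡ 1 = 0
((c ⊃ a) ≡ (a ⊃ b)) ⊃ ((b ⊃ c) ≡ (a ≡ a)) = 1 ⊃ 0 = 0
No assignment yields a value below 0, so this is the minimum.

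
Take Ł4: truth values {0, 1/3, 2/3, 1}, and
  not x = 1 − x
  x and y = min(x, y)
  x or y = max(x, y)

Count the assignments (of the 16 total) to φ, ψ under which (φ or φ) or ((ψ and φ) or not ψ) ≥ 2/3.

φ = 0, ψ = 0 ↦ 1  ≥
φ = 0, ψ = 1/3 ↦ 2/3  ≥
φ = 0, ψ = 2/3 ↦ 1/3  <
φ = 0, ψ = 1 ↦ 0  <
φ = 1/3, ψ = 0 ↦ 1  ≥
φ = 1/3, ψ = 1/3 ↦ 2/3  ≥
φ = 1/3, ψ = 2/3 ↦ 1/3  <
φ = 1/3, ψ = 1 ↦ 1/3  <
φ = 2/3, ψ = 0 ↦ 1  ≥
φ = 2/3, ψ = 1/3 ↦ 2/3  ≥
φ = 2/3, ψ = 2/3 ↦ 2/3  ≥
φ = 2/3, ψ = 1 ↦ 2/3  ≥
φ = 1, ψ = 0 ↦ 1  ≥
φ = 1, ψ = 1/3 ↦ 1  ≥
φ = 1, ψ = 2/3 ↦ 1  ≥
φ = 1, ψ = 1 ↦ 1  ≥
So 12 of the 16 assignments meet the threshold.

12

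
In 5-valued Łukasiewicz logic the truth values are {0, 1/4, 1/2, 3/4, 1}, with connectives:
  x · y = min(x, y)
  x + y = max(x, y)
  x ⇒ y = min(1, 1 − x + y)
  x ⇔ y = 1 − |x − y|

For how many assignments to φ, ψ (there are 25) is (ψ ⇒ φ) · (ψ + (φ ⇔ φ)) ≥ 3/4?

value 1: 15 assignments (counts)
value 3/4: 4 assignments (counts)
value 1/2: 3 assignments
value 1/4: 2 assignments
value 0: 1 assignment
So 19 of the 25 assignments meet the threshold.

19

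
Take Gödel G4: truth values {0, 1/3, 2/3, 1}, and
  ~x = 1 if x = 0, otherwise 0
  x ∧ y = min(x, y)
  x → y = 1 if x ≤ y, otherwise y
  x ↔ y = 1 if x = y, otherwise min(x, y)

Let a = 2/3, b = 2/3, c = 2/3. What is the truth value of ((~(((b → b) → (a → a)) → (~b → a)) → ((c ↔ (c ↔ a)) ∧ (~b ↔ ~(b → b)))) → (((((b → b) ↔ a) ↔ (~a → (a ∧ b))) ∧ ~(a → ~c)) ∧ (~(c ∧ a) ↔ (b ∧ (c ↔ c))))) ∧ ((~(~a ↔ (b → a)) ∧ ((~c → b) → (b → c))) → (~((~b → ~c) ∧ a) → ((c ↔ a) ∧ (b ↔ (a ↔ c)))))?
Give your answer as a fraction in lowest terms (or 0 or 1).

b → b = 2/3 → 2/3 = 1
a → a = 2/3 → 2/3 = 1
(b → b) → (a → a) = 1 → 1 = 1
~b = ~2/3 = 0
~b → a = 0 → 2/3 = 1
((b → b) → (a → a)) → (~b → a) = 1 → 1 = 1
~(((b → b) → (a → a)) → (~b → a)) = ~1 = 0
c ↔ a = 2/3 ↔ 2/3 = 1
c ↔ (c ↔ a) = 2/3 ↔ 1 = 2/3
~b = ~2/3 = 0
b → b = 2/3 → 2/3 = 1
~(b → b) = ~1 = 0
~b ↔ ~(b → b) = 0 ↔ 0 = 1
(c ↔ (c ↔ a)) ∧ (~b ↔ ~(b → b)) = 2/3 ∧ 1 = 2/3
~(((b → b) → (a → a)) → (~b → a)) → ((c ↔ (c ↔ a)) ∧ (~b ↔ ~(b → b))) = 0 → 2/3 = 1
b → b = 2/3 → 2/3 = 1
(b → b) ↔ a = 1 ↔ 2/3 = 2/3
~a = ~2/3 = 0
a ∧ b = 2/3 ∧ 2/3 = 2/3
~a → (a ∧ b) = 0 → 2/3 = 1
((b → b) ↔ a) ↔ (~a → (a ∧ b)) = 2/3 ↔ 1 = 2/3
~c = ~2/3 = 0
a → ~c = 2/3 → 0 = 0
~(a → ~c) = ~0 = 1
(((b → b) ↔ a) ↔ (~a → (a ∧ b))) ∧ ~(a → ~c) = 2/3 ∧ 1 = 2/3
c ∧ a = 2/3 ∧ 2/3 = 2/3
~(c ∧ a) = ~2/3 = 0
c ↔ c = 2/3 ↔ 2/3 = 1
b ∧ (c ↔ c) = 2/3 ∧ 1 = 2/3
~(c ∧ a) ↔ (b ∧ (c ↔ c)) = 0 ↔ 2/3 = 0
((((b → b) ↔ a) ↔ (~a → (a ∧ b))) ∧ ~(a → ~c)) ∧ (~(c ∧ a) ↔ (b ∧ (c ↔ c))) = 2/3 ∧ 0 = 0
(~(((b → b) → (a → a)) → (~b → a)) → ((c ↔ (c ↔ a)) ∧ (~b ↔ ~(b → b)))) → (((((b → b) ↔ a) ↔ (~a → (a ∧ b))) ∧ ~(a → ~c)) ∧ (~(c ∧ a) ↔ (b ∧ (c ↔ c)))) = 1 → 0 = 0
~a = ~2/3 = 0
b → a = 2/3 → 2/3 = 1
~a ↔ (b → a) = 0 ↔ 1 = 0
~(~a ↔ (b → a)) = ~0 = 1
~c = ~2/3 = 0
~c → b = 0 → 2/3 = 1
b → c = 2/3 → 2/3 = 1
(~c → b) → (b → c) = 1 → 1 = 1
~(~a ↔ (b → a)) ∧ ((~c → b) → (b → c)) = 1 ∧ 1 = 1
~b = ~2/3 = 0
~c = ~2/3 = 0
~b → ~c = 0 → 0 = 1
(~b → ~c) ∧ a = 1 ∧ 2/3 = 2/3
~((~b → ~c) ∧ a) = ~2/3 = 0
c ↔ a = 2/3 ↔ 2/3 = 1
a ↔ c = 2/3 ↔ 2/3 = 1
b ↔ (a ↔ c) = 2/3 ↔ 1 = 2/3
(c ↔ a) ∧ (b ↔ (a ↔ c)) = 1 ∧ 2/3 = 2/3
~((~b → ~c) ∧ a) → ((c ↔ a) ∧ (b ↔ (a ↔ c))) = 0 → 2/3 = 1
(~(~a ↔ (b → a)) ∧ ((~c → b) → (b → c))) → (~((~b → ~c) ∧ a) → ((c ↔ a) ∧ (b ↔ (a ↔ c)))) = 1 → 1 = 1
((~(((b → b) → (a → a)) → (~b → a)) → ((c ↔ (c ↔ a)) ∧ (~b ↔ ~(b → b)))) → (((((b → b) ↔ a) ↔ (~a → (a ∧ b))) ∧ ~(a → ~c)) ∧ (~(c ∧ a) ↔ (b ∧ (c ↔ c))))) ∧ ((~(~a ↔ (b → a)) ∧ ((~c → b) → (b → c))) → (~((~b → ~c) ∧ a) → ((c ↔ a) ∧ (b ↔ (a ↔ c))))) = 0 ∧ 1 = 0

0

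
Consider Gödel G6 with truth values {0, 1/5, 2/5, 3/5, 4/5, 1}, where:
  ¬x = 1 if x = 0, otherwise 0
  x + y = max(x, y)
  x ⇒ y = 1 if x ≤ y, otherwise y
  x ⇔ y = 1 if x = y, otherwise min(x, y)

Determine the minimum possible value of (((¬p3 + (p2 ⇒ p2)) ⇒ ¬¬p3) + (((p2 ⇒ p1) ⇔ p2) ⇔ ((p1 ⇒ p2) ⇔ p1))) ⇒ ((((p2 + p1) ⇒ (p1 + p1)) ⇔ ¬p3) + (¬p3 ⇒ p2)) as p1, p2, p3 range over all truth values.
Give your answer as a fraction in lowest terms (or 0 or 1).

1/5

Take p1 = 0, p2 = 1/5, p3 = 0:
¬p3 = ¬0 = 1
p2 ⇒ p2 = 1/5 ⇒ 1/5 = 1
¬p3 + (p2 ⇒ p2) = 1 + 1 = 1
¬p3 = ¬0 = 1
¬¬p3 = ¬1 = 0
(¬p3 + (p2 ⇒ p2)) ⇒ ¬¬p3 = 1 ⇒ 0 = 0
p2 ⇒ p1 = 1/5 ⇒ 0 = 0
(p2 ⇒ p1) ⇔ p2 = 0 ⇔ 1/5 = 0
p1 ⇒ p2 = 0 ⇒ 1/5 = 1
(p1 ⇒ p2) ⇔ p1 = 1 ⇔ 0 = 0
((p2 ⇒ p1) ⇔ p2) ⇔ ((p1 ⇒ p2) ⇔ p1) = 0 ⇔ 0 = 1
((¬p3 + (p2 ⇒ p2)) ⇒ ¬¬p3) + (((p2 ⇒ p1) ⇔ p2) ⇔ ((p1 ⇒ p2) ⇔ p1)) = 0 + 1 = 1
p2 + p1 = 1/5 + 0 = 1/5
p1 + p1 = 0 + 0 = 0
(p2 + p1) ⇒ (p1 + p1) = 1/5 ⇒ 0 = 0
¬p3 = ¬0 = 1
((p2 + p1) ⇒ (p1 + p1)) ⇔ ¬p3 = 0 ⇔ 1 = 0
¬p3 = ¬0 = 1
¬p3 ⇒ p2 = 1 ⇒ 1/5 = 1/5
(((p2 + p1) ⇒ (p1 + p1)) ⇔ ¬p3) + (¬p3 ⇒ p2) = 0 + 1/5 = 1/5
(((¬p3 + (p2 ⇒ p2)) ⇒ ¬¬p3) + (((p2 ⇒ p1) ⇔ p2) ⇔ ((p1 ⇒ p2) ⇔ p1))) ⇒ ((((p2 + p1) ⇒ (p1 + p1)) ⇔ ¬p3) + (¬p3 ⇒ p2)) = 1 ⇒ 1/5 = 1/5
No assignment yields a value below 1/5, so this is the minimum.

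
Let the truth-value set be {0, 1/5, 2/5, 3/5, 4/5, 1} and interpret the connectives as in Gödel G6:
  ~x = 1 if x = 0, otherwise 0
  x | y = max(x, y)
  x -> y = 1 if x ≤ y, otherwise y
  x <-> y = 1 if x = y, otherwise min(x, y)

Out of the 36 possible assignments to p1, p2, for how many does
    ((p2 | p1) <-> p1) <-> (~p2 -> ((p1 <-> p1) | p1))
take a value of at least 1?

value 1: 21 assignments (counts)
value 4/5: 1 assignment
value 3/5: 2 assignments
value 2/5: 3 assignments
value 1/5: 4 assignments
value 0: 5 assignments
So 21 of the 36 assignments meet the threshold.

21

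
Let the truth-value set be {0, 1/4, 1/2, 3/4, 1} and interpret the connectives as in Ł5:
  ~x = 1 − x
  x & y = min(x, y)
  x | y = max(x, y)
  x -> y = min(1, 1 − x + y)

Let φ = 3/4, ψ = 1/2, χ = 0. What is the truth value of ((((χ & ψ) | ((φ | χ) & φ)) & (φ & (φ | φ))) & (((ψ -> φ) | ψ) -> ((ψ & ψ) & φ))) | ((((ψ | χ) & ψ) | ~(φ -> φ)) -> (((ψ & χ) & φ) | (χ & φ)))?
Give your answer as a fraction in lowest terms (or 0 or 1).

1/2

χ & ψ = 0 & 1/2 = 0
φ | χ = 3/4 | 0 = 3/4
(φ | χ) & φ = 3/4 & 3/4 = 3/4
(χ & ψ) | ((φ | χ) & φ) = 0 | 3/4 = 3/4
φ | φ = 3/4 | 3/4 = 3/4
φ & (φ | φ) = 3/4 & 3/4 = 3/4
((χ & ψ) | ((φ | χ) & φ)) & (φ & (φ | φ)) = 3/4 & 3/4 = 3/4
ψ -> φ = 1/2 -> 3/4 = 1
(ψ -> φ) | ψ = 1 | 1/2 = 1
ψ & ψ = 1/2 & 1/2 = 1/2
(ψ & ψ) & φ = 1/2 & 3/4 = 1/2
((ψ -> φ) | ψ) -> ((ψ & ψ) & φ) = 1 -> 1/2 = 1/2
(((χ & ψ) | ((φ | χ) & φ)) & (φ & (φ | φ))) & (((ψ -> φ) | ψ) -> ((ψ & ψ) & φ)) = 3/4 & 1/2 = 1/2
ψ | χ = 1/2 | 0 = 1/2
(ψ | χ) & ψ = 1/2 & 1/2 = 1/2
φ -> φ = 3/4 -> 3/4 = 1
~(φ -> φ) = ~1 = 0
((ψ | χ) & ψ) | ~(φ -> φ) = 1/2 | 0 = 1/2
ψ & χ = 1/2 & 0 = 0
(ψ & χ) & φ = 0 & 3/4 = 0
χ & φ = 0 & 3/4 = 0
((ψ & χ) & φ) | (χ & φ) = 0 | 0 = 0
(((ψ | χ) & ψ) | ~(φ -> φ)) -> (((ψ & χ) & φ) | (χ & φ)) = 1/2 -> 0 = 1/2
((((χ & ψ) | ((φ | χ) & φ)) & (φ & (φ | φ))) & (((ψ -> φ) | ψ) -> ((ψ & ψ) & φ))) | ((((ψ | χ) & ψ) | ~(φ -> φ)) -> (((ψ & χ) & φ) | (χ & φ))) = 1/2 | 1/2 = 1/2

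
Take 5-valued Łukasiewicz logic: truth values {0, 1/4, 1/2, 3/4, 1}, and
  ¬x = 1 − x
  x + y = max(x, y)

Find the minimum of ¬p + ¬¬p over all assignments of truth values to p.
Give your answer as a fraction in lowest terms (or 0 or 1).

Take p = 1/2:
¬p = ¬1/2 = 1/2
¬p = ¬1/2 = 1/2
¬¬p = ¬1/2 = 1/2
¬p + ¬¬p = 1/2 + 1/2 = 1/2
No assignment yields a value below 1/2, so this is the minimum.

1/2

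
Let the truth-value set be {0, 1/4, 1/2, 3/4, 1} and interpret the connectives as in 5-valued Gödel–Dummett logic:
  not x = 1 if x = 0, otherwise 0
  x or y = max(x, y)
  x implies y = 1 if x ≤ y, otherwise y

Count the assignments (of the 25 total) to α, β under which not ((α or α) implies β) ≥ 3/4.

4

value 1: 4 assignments (counts)
value 0: 21 assignments
So 4 of the 25 assignments meet the threshold.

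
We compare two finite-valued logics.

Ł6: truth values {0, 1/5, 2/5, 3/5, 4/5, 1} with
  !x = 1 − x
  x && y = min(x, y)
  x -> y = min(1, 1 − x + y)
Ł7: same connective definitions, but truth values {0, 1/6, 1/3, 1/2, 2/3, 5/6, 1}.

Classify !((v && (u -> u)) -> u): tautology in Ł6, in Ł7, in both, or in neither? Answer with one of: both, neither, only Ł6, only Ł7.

neither

In Ł6: at u = 0, v = 0 the value is 0 — not a tautology.
In Ł7: at u = 0, v = 0 the value is 0 — not a tautology.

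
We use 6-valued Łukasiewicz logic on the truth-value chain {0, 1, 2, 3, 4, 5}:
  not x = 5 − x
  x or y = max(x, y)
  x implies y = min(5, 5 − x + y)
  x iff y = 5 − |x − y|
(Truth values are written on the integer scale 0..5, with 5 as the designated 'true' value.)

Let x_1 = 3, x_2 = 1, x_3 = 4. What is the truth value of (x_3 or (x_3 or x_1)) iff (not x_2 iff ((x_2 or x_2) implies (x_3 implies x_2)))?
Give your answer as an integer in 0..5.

x_3 or x_1 = 4 or 3 = 4
x_3 or (x_3 or x_1) = 4 or 4 = 4
not x_2 = not 1 = 4
x_2 or x_2 = 1 or 1 = 1
x_3 implies x_2 = 4 implies 1 = 2
(x_2 or x_2) implies (x_3 implies x_2) = 1 implies 2 = 5
not x_2 iff ((x_2 or x_2) implies (x_3 implies x_2)) = 4 iff 5 = 4
(x_3 or (x_3 or x_1)) iff (not x_2 iff ((x_2 or x_2) implies (x_3 implies x_2))) = 4 iff 4 = 5

5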